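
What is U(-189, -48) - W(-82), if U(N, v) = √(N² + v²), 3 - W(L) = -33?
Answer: 159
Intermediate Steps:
W(L) = 36 (W(L) = 3 - 1*(-33) = 3 + 33 = 36)
U(-189, -48) - W(-82) = √((-189)² + (-48)²) - 1*36 = √(35721 + 2304) - 36 = √38025 - 36 = 195 - 36 = 159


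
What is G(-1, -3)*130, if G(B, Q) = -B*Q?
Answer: -390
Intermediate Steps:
G(B, Q) = -B*Q
G(-1, -3)*130 = -1*(-1)*(-3)*130 = -3*130 = -390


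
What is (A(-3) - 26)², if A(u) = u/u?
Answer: 625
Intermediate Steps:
A(u) = 1
(A(-3) - 26)² = (1 - 26)² = (-25)² = 625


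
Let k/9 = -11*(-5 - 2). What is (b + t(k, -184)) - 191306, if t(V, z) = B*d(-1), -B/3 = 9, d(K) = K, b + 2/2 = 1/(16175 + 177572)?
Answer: -37059926159/193747 ≈ -1.9128e+5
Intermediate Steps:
b = -193746/193747 (b = -1 + 1/(16175 + 177572) = -1 + 1/193747 = -193746/193747 ≈ -1.0000)
k = 693 (k = 9*(-11*(-5 - 2)) = 9*(-11*(-7)) = 9*77 = 693)
B = -27 (B = -3*9 = -27)
t(V, z) = 27 (t(V, z) = -27*(-1) = 27)
(b + t(k, -184)) - 191306 = (-193746/193747 + 27) - 191306 = 5037423/193747 - 191306 = -37059926159/193747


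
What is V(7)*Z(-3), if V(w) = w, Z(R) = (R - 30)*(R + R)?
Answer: 1386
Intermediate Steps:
Z(R) = 2*R*(-30 + R) (Z(R) = (-30 + R)*(2*R) = 2*R*(-30 + R))
V(7)*Z(-3) = 7*(2*(-3)*(-30 - 3)) = 7*(2*(-3)*(-33)) = 7*198 = 1386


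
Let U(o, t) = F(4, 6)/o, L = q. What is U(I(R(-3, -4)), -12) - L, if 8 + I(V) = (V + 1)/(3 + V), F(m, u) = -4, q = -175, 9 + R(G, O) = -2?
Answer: 4741/27 ≈ 175.59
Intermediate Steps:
R(G, O) = -11 (R(G, O) = -9 - 2 = -11)
I(V) = -8 + (1 + V)/(3 + V) (I(V) = -8 + (V + 1)/(3 + V) = -8 + (1 + V)/(3 + V))
L = -175
U(o, t) = -4/o
U(I(R(-3, -4)), -12) - L = -4*(3 - 11)/(-23 - 7*(-11)) - 1*(-175) = -4*(-8/(-23 + 77)) + 175 = -4/((-⅛*54)) + 175 = -4/(-27/4) + 175 = -4*(-4/27) + 175 = 16/27 + 175 = 4741/27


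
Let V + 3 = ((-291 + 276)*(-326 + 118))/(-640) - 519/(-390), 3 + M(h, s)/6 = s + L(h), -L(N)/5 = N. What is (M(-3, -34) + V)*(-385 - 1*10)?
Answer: 5691397/104 ≈ 54725.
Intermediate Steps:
L(N) = -5*N
M(h, s) = -18 - 30*h + 6*s (M(h, s) = -18 + 6*(s - 5*h) = -18 + (-30*h + 6*s) = -18 - 30*h + 6*s)
V = -3403/520 (V = -3 + (((-291 + 276)*(-326 + 118))/(-640) - 519/(-390)) = -3 + (-15*(-208)*(-1/640) - 519*(-1/390)) = -3 + (3120*(-1/640) + 173/130) = -3 + (-39/8 + 173/130) = -3 - 1843/520 = -3403/520 ≈ -6.5442)
(M(-3, -34) + V)*(-385 - 1*10) = ((-18 - 30*(-3) + 6*(-34)) - 3403/520)*(-385 - 1*10) = ((-18 + 90 - 204) - 3403/520)*(-385 - 10) = (-132 - 3403/520)*(-395) = -72043/520*(-395) = 5691397/104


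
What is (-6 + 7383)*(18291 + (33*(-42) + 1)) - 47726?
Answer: 124667836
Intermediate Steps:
(-6 + 7383)*(18291 + (33*(-42) + 1)) - 47726 = 7377*(18291 + (-1386 + 1)) - 47726 = 7377*(18291 - 1385) - 47726 = 7377*16906 - 47726 = 124715562 - 47726 = 124667836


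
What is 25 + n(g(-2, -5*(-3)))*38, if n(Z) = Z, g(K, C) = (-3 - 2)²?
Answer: 975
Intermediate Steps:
g(K, C) = 25 (g(K, C) = (-5)² = 25)
25 + n(g(-2, -5*(-3)))*38 = 25 + 25*38 = 25 + 950 = 975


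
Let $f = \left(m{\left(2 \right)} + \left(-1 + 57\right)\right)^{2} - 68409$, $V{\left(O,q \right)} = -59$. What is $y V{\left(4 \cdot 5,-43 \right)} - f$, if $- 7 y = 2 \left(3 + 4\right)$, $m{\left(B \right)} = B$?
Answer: $65163$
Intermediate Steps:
$y = -2$ ($y = - \frac{2 \left(3 + 4\right)}{7} = - \frac{2 \cdot 7}{7} = \left(- \frac{1}{7}\right) 14 = -2$)
$f = -65045$ ($f = \left(2 + \left(-1 + 57\right)\right)^{2} - 68409 = \left(2 + 56\right)^{2} - 68409 = 58^{2} - 68409 = 3364 - 68409 = -65045$)
$y V{\left(4 \cdot 5,-43 \right)} - f = \left(-2\right) \left(-59\right) - -65045 = 118 + 65045 = 65163$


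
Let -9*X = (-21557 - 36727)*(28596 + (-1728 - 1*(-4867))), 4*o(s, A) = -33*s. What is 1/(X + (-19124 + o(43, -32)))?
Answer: 4/821985525 ≈ 4.8663e-9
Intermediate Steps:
o(s, A) = -33*s/4 (o(s, A) = (-33*s)/4 = -33*s/4)
X = 205515860 (X = -(-21557 - 36727)*(28596 + (-1728 - 1*(-4867)))/9 = -(-6476)*(28596 + (-1728 + 4867)) = -(-6476)*(28596 + 3139) = -(-6476)*31735 = -1/9*(-1849642740) = 205515860)
1/(X + (-19124 + o(43, -32))) = 1/(205515860 + (-19124 - 33/4*43)) = 1/(205515860 + (-19124 - 1419/4)) = 1/(205515860 - 77915/4) = 1/(821985525/4) = 4/821985525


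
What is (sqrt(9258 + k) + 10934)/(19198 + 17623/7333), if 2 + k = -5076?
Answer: 7289002/12799687 + 14666*sqrt(1045)/140796557 ≈ 0.57283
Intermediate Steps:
k = -5078 (k = -2 - 5076 = -5078)
(sqrt(9258 + k) + 10934)/(19198 + 17623/7333) = (sqrt(9258 - 5078) + 10934)/(19198 + 17623/7333) = (sqrt(4180) + 10934)/(19198 + 17623*(1/7333)) = (2*sqrt(1045) + 10934)/(19198 + 17623/7333) = (10934 + 2*sqrt(1045))/(140796557/7333) = (10934 + 2*sqrt(1045))*(7333/140796557) = 7289002/12799687 + 14666*sqrt(1045)/140796557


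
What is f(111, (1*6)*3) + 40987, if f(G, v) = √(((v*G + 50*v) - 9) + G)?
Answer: 40987 + 10*√30 ≈ 41042.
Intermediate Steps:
f(G, v) = √(-9 + G + 50*v + G*v) (f(G, v) = √(((G*v + 50*v) - 9) + G) = √(((50*v + G*v) - 9) + G) = √((-9 + 50*v + G*v) + G) = √(-9 + G + 50*v + G*v))
f(111, (1*6)*3) + 40987 = √(-9 + 111 + 50*((1*6)*3) + 111*((1*6)*3)) + 40987 = √(-9 + 111 + 50*(6*3) + 111*(6*3)) + 40987 = √(-9 + 111 + 50*18 + 111*18) + 40987 = √(-9 + 111 + 900 + 1998) + 40987 = √3000 + 40987 = 10*√30 + 40987 = 40987 + 10*√30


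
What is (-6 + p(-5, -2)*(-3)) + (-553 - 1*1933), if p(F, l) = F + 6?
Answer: -2495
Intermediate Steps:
p(F, l) = 6 + F
(-6 + p(-5, -2)*(-3)) + (-553 - 1*1933) = (-6 + (6 - 5)*(-3)) + (-553 - 1*1933) = (-6 + 1*(-3)) + (-553 - 1933) = (-6 - 3) - 2486 = -9 - 2486 = -2495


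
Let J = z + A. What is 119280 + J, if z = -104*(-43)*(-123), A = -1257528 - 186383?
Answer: -1874687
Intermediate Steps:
A = -1443911
z = -550056 (z = 4472*(-123) = -550056)
J = -1993967 (J = -550056 - 1443911 = -1993967)
119280 + J = 119280 - 1993967 = -1874687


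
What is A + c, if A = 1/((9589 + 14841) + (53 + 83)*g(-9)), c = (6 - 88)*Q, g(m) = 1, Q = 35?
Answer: -70504419/24566 ≈ -2870.0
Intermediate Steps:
c = -2870 (c = (6 - 88)*35 = -82*35 = -2870)
A = 1/24566 (A = 1/((9589 + 14841) + (53 + 83)*1) = 1/(24430 + 136*1) = 1/(24430 + 136) = 1/24566 ≈ 4.0707e-5)
A + c = 1/24566 - 2870 = -70504419/24566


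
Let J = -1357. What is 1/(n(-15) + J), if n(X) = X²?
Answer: -1/1132 ≈ -0.00088339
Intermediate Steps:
1/(n(-15) + J) = 1/((-15)² - 1357) = 1/(225 - 1357) = 1/(-1132) = -1/1132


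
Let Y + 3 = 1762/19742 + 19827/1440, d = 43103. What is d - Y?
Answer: 68058005387/1579360 ≈ 43092.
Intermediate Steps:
Y = 17148693/1579360 (Y = -3 + (1762/19742 + 19827/1440) = -3 + (1762*(1/19742) + 19827*(1/1440)) = -3 + (881/9871 + 2203/160) = -3 + 21886773/1579360 = 17148693/1579360 ≈ 10.858)
d - Y = 43103 - 1*17148693/1579360 = 43103 - 17148693/1579360 = 68058005387/1579360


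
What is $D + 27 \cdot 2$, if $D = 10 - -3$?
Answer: $67$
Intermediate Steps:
$D = 13$ ($D = 10 + 3 = 13$)
$D + 27 \cdot 2 = 13 + 27 \cdot 2 = 13 + 54 = 67$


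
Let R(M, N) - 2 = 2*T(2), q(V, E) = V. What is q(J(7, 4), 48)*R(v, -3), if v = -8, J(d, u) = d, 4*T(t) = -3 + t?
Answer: 21/2 ≈ 10.500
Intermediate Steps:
T(t) = -¾ + t/4 (T(t) = (-3 + t)/4 = -¾ + t/4)
R(M, N) = 3/2 (R(M, N) = 2 + 2*(-¾ + (¼)*2) = 2 + 2*(-¾ + ½) = 2 + 2*(-¼) = 2 - ½ = 3/2)
q(J(7, 4), 48)*R(v, -3) = 7*(3/2) = 21/2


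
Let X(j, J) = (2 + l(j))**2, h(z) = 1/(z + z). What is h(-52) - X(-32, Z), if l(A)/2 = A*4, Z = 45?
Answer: -6709665/104 ≈ -64516.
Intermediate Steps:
h(z) = 1/(2*z)
l(A) = 8*A (l(A) = 2*(A*4) = 2*(4*A) = 8*A)
X(j, J) = (2 + 8*j)**2
h(-52) - X(-32, Z) = (1/2)/(-52) - 4*(1 + 4*(-32))**2 = (1/2)*(-1/52) - 4*(1 - 128)**2 = -1/104 - 4*(-127)**2 = -1/104 - 4*16129 = -1/104 - 1*64516 = -1/104 - 64516 = -6709665/104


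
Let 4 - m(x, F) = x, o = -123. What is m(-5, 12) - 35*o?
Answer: 4314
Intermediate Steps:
m(x, F) = 4 - x
m(-5, 12) - 35*o = (4 - 1*(-5)) - 35*(-123) = (4 + 5) + 4305 = 9 + 4305 = 4314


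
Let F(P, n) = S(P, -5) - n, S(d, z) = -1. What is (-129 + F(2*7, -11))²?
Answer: 14161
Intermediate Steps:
F(P, n) = -1 - n
(-129 + F(2*7, -11))² = (-129 + (-1 - 1*(-11)))² = (-129 + (-1 + 11))² = (-129 + 10)² = (-119)² = 14161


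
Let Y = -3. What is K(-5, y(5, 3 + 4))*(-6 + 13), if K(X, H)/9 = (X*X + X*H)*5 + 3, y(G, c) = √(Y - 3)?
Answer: 8064 - 1575*I*√6 ≈ 8064.0 - 3857.9*I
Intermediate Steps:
y(G, c) = I*√6 (y(G, c) = √(-3 - 3) = √(-6) = I*√6)
K(X, H) = 27 + 45*X² + 45*H*X (K(X, H) = 9*((X*X + X*H)*5 + 3) = 9*((X² + H*X)*5 + 3) = 9*((5*X² + 5*H*X) + 3) = 9*(3 + 5*X² + 5*H*X) = 27 + 45*X² + 45*H*X)
K(-5, y(5, 3 + 4))*(-6 + 13) = (27 + 45*(-5)² + 45*(I*√6)*(-5))*(-6 + 13) = (27 + 45*25 - 225*I*√6)*7 = (27 + 1125 - 225*I*√6)*7 = (1152 - 225*I*√6)*7 = 8064 - 1575*I*√6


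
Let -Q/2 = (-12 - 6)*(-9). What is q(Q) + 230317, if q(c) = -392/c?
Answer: 18655775/81 ≈ 2.3032e+5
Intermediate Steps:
Q = -324 (Q = -2*(-12 - 6)*(-9) = -(-36)*(-9) = -2*162 = -324)
q(Q) + 230317 = -392/(-324) + 230317 = -392*(-1/324) + 230317 = 98/81 + 230317 = 18655775/81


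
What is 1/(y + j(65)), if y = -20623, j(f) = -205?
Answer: -1/20828 ≈ -4.8012e-5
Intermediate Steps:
1/(y + j(65)) = 1/(-20623 - 205) = 1/(-20828) = -1/20828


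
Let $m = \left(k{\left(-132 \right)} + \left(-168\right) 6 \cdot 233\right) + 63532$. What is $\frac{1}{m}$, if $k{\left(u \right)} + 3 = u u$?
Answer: $- \frac{1}{153911} \approx -6.4973 \cdot 10^{-6}$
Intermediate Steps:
$k{\left(u \right)} = -3 + u^{2}$ ($k{\left(u \right)} = -3 + u u = -3 + u^{2}$)
$m = -153911$ ($m = \left(\left(-3 + \left(-132\right)^{2}\right) + \left(-168\right) 6 \cdot 233\right) + 63532 = \left(\left(-3 + 17424\right) - 234864\right) + 63532 = \left(17421 - 234864\right) + 63532 = -217443 + 63532 = -153911$)
$\frac{1}{m} = \frac{1}{-153911} = - \frac{1}{153911}$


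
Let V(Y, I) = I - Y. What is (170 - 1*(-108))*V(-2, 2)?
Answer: 1112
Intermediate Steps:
(170 - 1*(-108))*V(-2, 2) = (170 - 1*(-108))*(2 - 1*(-2)) = (170 + 108)*(2 + 2) = 278*4 = 1112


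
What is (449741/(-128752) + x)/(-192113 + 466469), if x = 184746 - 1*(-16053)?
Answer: 25852823107/35323883712 ≈ 0.73188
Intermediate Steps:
x = 200799 (x = 184746 + 16053 = 200799)
(449741/(-128752) + x)/(-192113 + 466469) = (449741/(-128752) + 200799)/(-192113 + 466469) = (449741*(-1/128752) + 200799)/274356 = (-449741/128752 + 200799)*(1/274356) = (25852823107/128752)*(1/274356) = 25852823107/35323883712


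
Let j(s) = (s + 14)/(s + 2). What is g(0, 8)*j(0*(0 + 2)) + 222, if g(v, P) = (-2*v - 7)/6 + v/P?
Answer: 1283/6 ≈ 213.83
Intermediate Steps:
g(v, P) = -7/6 - v/3 + v/P (g(v, P) = (-7 - 2*v)*(⅙) + v/P = (-7/6 - v/3) + v/P = -7/6 - v/3 + v/P)
j(s) = (14 + s)/(2 + s)
g(0, 8)*j(0*(0 + 2)) + 222 = (-7/6 - ⅓*0 + 0/8)*((14 + 0*(0 + 2))/(2 + 0*(0 + 2))) + 222 = (-7/6 + 0 + 0*(⅛))*((14 + 0*2)/(2 + 0*2)) + 222 = (-7/6 + 0 + 0)*((14 + 0)/(2 + 0)) + 222 = -7*14/(6*2) + 222 = -7*14/12 + 222 = -7/6*7 + 222 = -49/6 + 222 = 1283/6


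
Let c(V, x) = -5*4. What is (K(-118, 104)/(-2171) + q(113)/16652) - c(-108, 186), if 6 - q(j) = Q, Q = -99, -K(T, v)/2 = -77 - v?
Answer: 717229771/36151492 ≈ 19.840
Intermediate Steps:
K(T, v) = 154 + 2*v (K(T, v) = -2*(-77 - v) = 154 + 2*v)
q(j) = 105 (q(j) = 6 - 1*(-99) = 6 + 99 = 105)
c(V, x) = -20
(K(-118, 104)/(-2171) + q(113)/16652) - c(-108, 186) = ((154 + 2*104)/(-2171) + 105/16652) - 1*(-20) = ((154 + 208)*(-1/2171) + 105*(1/16652)) + 20 = (362*(-1/2171) + 105/16652) + 20 = (-362/2171 + 105/16652) + 20 = -5800069/36151492 + 20 = 717229771/36151492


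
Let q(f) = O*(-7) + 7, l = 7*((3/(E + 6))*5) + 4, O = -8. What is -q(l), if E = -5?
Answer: -63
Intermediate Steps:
l = 109 (l = 7*((3/(-5 + 6))*5) + 4 = 7*((3/1)*5) + 4 = 7*((1*3)*5) + 4 = 7*(3*5) + 4 = 7*15 + 4 = 105 + 4 = 109)
q(f) = 63 (q(f) = -8*(-7) + 7 = 56 + 7 = 63)
-q(l) = -1*63 = -63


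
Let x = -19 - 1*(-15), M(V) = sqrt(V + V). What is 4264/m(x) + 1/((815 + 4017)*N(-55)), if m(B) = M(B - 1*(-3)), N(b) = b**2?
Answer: 1/14616800 - 2132*I*sqrt(2) ≈ 6.8414e-8 - 3015.1*I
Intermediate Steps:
M(V) = sqrt(2)*sqrt(V) (M(V) = sqrt(2*V) = sqrt(2)*sqrt(V))
x = -4 (x = -19 + 15 = -4)
m(B) = sqrt(2)*sqrt(3 + B) (m(B) = sqrt(2)*sqrt(B - 1*(-3)) = sqrt(2)*sqrt(B + 3) = sqrt(2)*sqrt(3 + B))
4264/m(x) + 1/((815 + 4017)*N(-55)) = 4264/(sqrt(6 + 2*(-4))) + 1/((815 + 4017)*((-55)**2)) = 4264/(sqrt(6 - 8)) + 1/(4832*3025) = 4264/(sqrt(-2)) + (1/4832)*(1/3025) = 4264/((I*sqrt(2))) + 1/14616800 = 4264*(-I*sqrt(2)/2) + 1/14616800 = -2132*I*sqrt(2) + 1/14616800 = 1/14616800 - 2132*I*sqrt(2)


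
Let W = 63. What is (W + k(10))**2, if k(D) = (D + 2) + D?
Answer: 7225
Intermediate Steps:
k(D) = 2 + 2*D (k(D) = (2 + D) + D = 2 + 2*D)
(W + k(10))**2 = (63 + (2 + 2*10))**2 = (63 + (2 + 20))**2 = (63 + 22)**2 = 85**2 = 7225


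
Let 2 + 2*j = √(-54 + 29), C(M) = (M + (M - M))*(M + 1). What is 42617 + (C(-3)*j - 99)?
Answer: 42512 + 15*I ≈ 42512.0 + 15.0*I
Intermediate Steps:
C(M) = M*(1 + M) (C(M) = (M + 0)*(1 + M) = M*(1 + M))
j = -1 + 5*I/2 (j = -1 + √(-54 + 29)/2 = -1 + √(-25)/2 = -1 + (5*I)/2 = -1 + 5*I/2 ≈ -1.0 + 2.5*I)
42617 + (C(-3)*j - 99) = 42617 + ((-3*(1 - 3))*(-1 + 5*I/2) - 99) = 42617 + ((-3*(-2))*(-1 + 5*I/2) - 99) = 42617 + (6*(-1 + 5*I/2) - 99) = 42617 + ((-6 + 15*I) - 99) = 42617 + (-105 + 15*I) = 42512 + 15*I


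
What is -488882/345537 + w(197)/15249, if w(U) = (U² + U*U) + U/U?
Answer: 6455091595/1756364571 ≈ 3.6753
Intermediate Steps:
w(U) = 1 + 2*U² (w(U) = (U² + U²) + 1 = 2*U² + 1 = 1 + 2*U²)
-488882/345537 + w(197)/15249 = -488882/345537 + (1 + 2*197²)/15249 = -488882*1/345537 + (1 + 2*38809)*(1/15249) = -488882/345537 + (1 + 77618)*(1/15249) = -488882/345537 + 77619*(1/15249) = -488882/345537 + 25873/5083 = 6455091595/1756364571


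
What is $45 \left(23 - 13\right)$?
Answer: $450$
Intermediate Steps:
$45 \left(23 - 13\right) = 45 \cdot 10 = 450$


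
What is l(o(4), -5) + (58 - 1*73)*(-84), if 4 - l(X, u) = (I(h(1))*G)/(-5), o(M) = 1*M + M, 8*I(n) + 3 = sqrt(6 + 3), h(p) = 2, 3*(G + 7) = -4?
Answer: 1264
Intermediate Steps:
G = -25/3 (G = -7 + (1/3)*(-4) = -7 - 4/3 = -25/3 ≈ -8.3333)
I(n) = 0 (I(n) = -3/8 + sqrt(6 + 3)/8 = -3/8 + sqrt(9)/8 = -3/8 + (1/8)*3 = -3/8 + 3/8 = 0)
o(M) = 2*M (o(M) = M + M = 2*M)
l(X, u) = 4 (l(X, u) = 4 - 0*(-25/3)/(-5) = 4 - 0*(-1)/5 = 4 - 1*0 = 4 + 0 = 4)
l(o(4), -5) + (58 - 1*73)*(-84) = 4 + (58 - 1*73)*(-84) = 4 + (58 - 73)*(-84) = 4 - 15*(-84) = 4 + 1260 = 1264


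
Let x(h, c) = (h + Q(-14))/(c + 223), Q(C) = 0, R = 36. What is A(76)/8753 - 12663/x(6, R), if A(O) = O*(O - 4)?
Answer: -9569110023/17506 ≈ -5.4662e+5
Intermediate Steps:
x(h, c) = h/(223 + c) (x(h, c) = (h + 0)/(c + 223) = h/(223 + c))
A(O) = O*(-4 + O)
A(76)/8753 - 12663/x(6, R) = (76*(-4 + 76))/8753 - 12663/(6/(223 + 36)) = (76*72)*(1/8753) - 12663/(6/259) = 5472*(1/8753) - 12663/(6*(1/259)) = 5472/8753 - 12663/6/259 = 5472/8753 - 12663*259/6 = 5472/8753 - 1093239/2 = -9569110023/17506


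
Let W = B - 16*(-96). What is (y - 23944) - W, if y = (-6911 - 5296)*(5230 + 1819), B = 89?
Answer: -86072712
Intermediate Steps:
y = -86047143 (y = -12207*7049 = -86047143)
W = 1625 (W = 89 - 16*(-96) = 89 + 1536 = 1625)
(y - 23944) - W = (-86047143 - 23944) - 1*1625 = -86071087 - 1625 = -86072712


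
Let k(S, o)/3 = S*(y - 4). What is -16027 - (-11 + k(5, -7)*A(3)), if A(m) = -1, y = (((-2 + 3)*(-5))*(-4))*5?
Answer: -14576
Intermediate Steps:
y = 100 (y = ((1*(-5))*(-4))*5 = -5*(-4)*5 = 20*5 = 100)
k(S, o) = 288*S (k(S, o) = 3*(S*(100 - 4)) = 3*(S*96) = 3*(96*S) = 288*S)
-16027 - (-11 + k(5, -7)*A(3)) = -16027 - (-11 + (288*5)*(-1)) = -16027 - (-11 + 1440*(-1)) = -16027 - (-11 - 1440) = -16027 - 1*(-1451) = -16027 + 1451 = -14576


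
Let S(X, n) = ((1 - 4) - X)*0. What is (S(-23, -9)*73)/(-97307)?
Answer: 0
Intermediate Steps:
S(X, n) = 0 (S(X, n) = (-3 - X)*0 = 0)
(S(-23, -9)*73)/(-97307) = (0*73)/(-97307) = 0*(-1/97307) = 0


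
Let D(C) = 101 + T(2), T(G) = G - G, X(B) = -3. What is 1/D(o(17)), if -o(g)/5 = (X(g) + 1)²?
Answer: 1/101 ≈ 0.0099010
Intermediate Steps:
T(G) = 0
o(g) = -20 (o(g) = -5*(-3 + 1)² = -5*(-2)² = -5*4 = -20)
D(C) = 101 (D(C) = 101 + 0 = 101)
1/D(o(17)) = 1/101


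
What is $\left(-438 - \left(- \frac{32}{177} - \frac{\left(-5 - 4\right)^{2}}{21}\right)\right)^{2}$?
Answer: $\frac{289098707041}{1535121} \approx 1.8832 \cdot 10^{5}$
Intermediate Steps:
$\left(-438 - \left(- \frac{32}{177} - \frac{\left(-5 - 4\right)^{2}}{21}\right)\right)^{2} = \left(-438 - \left(- \frac{32}{177} - \left(-9\right)^{2} \cdot \frac{1}{21}\right)\right)^{2} = \left(-438 + \left(81 \cdot \frac{1}{21} + \frac{32}{177}\right)\right)^{2} = \left(-438 + \left(\frac{27}{7} + \frac{32}{177}\right)\right)^{2} = \left(-438 + \frac{5003}{1239}\right)^{2} = \left(- \frac{537679}{1239}\right)^{2} = \frac{289098707041}{1535121}$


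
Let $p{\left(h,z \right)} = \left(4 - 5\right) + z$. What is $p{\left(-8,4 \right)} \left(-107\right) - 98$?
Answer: $-419$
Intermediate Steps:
$p{\left(h,z \right)} = -1 + z$
$p{\left(-8,4 \right)} \left(-107\right) - 98 = \left(-1 + 4\right) \left(-107\right) - 98 = 3 \left(-107\right) - 98 = -321 - 98 = -419$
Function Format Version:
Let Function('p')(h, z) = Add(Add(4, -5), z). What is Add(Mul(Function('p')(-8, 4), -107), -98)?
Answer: -419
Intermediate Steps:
Function('p')(h, z) = Add(-1, z)
Add(Mul(Function('p')(-8, 4), -107), -98) = Add(Mul(Add(-1, 4), -107), -98) = Add(Mul(3, -107), -98) = Add(-321, -98) = -419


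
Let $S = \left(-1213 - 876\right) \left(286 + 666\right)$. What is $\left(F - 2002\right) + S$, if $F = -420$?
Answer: $-1991150$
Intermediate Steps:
$S = -1988728$ ($S = \left(-2089\right) 952 = -1988728$)
$\left(F - 2002\right) + S = \left(-420 - 2002\right) - 1988728 = -2422 - 1988728 = -1991150$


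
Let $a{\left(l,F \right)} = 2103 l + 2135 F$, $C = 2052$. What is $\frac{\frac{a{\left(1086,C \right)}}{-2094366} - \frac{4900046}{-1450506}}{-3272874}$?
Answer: $- \frac{24793508857}{414276361084246221} \approx -5.9848 \cdot 10^{-8}$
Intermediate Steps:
$\frac{\frac{a{\left(1086,C \right)}}{-2094366} - \frac{4900046}{-1450506}}{-3272874} = \frac{\frac{2103 \cdot 1086 + 2135 \cdot 2052}{-2094366} - \frac{4900046}{-1450506}}{-3272874} = \left(\left(2283858 + 4381020\right) \left(- \frac{1}{2094366}\right) - - \frac{2450023}{725253}\right) \left(- \frac{1}{3272874}\right) = \left(6664878 \left(- \frac{1}{2094366}\right) + \frac{2450023}{725253}\right) \left(- \frac{1}{3272874}\right) = \left(- \frac{1110813}{349061} + \frac{2450023}{725253}\right) \left(- \frac{1}{3272874}\right) = \frac{49587017714}{253157537433} \left(- \frac{1}{3272874}\right) = - \frac{24793508857}{414276361084246221}$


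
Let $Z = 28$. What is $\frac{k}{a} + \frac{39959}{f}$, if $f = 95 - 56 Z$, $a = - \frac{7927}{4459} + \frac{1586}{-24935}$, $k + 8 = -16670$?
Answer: $\frac{87847453262419}{9728058777} \approx 9030.3$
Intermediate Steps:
$k = -16678$ ($k = -8 - 16670 = -16678$)
$a = - \frac{204731719}{111185165}$ ($a = \left(-7927\right) \frac{1}{4459} + 1586 \left(- \frac{1}{24935}\right) = - \frac{7927}{4459} - \frac{1586}{24935} = - \frac{204731719}{111185165} \approx -1.8414$)
$f = -1473$ ($f = 95 - 1568 = -1473$)
$\frac{k}{a} + \frac{39959}{f} = - \frac{16678}{- \frac{204731719}{111185165}} + \frac{39959}{-1473} = \left(-16678\right) \left(- \frac{111185165}{204731719}\right) + 39959 \left(- \frac{1}{1473}\right) = \frac{59817618770}{6604249} - \frac{39959}{1473} = \frac{87847453262419}{9728058777}$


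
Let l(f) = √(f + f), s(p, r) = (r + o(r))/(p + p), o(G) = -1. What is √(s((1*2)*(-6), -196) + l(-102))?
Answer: √(1182 + 288*I*√51)/12 ≈ 3.513 + 2.0329*I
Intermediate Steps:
s(p, r) = (-1 + r)/(2*p) (s(p, r) = (r - 1)/(p + p) = (-1 + r)/((2*p)) = (-1 + r)*(1/(2*p)) = (-1 + r)/(2*p))
l(f) = √2*√f (l(f) = √(2*f) = √2*√f)
√(s((1*2)*(-6), -196) + l(-102)) = √((-1 - 196)/(2*(((1*2)*(-6)))) + √2*√(-102)) = √((½)*(-197)/(2*(-6)) + √2*(I*√102)) = √((½)*(-197)/(-12) + 2*I*√51) = √((½)*(-1/12)*(-197) + 2*I*√51) = √(197/24 + 2*I*√51)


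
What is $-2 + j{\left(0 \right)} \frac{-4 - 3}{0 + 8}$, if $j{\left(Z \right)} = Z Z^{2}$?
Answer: $-2$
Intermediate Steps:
$j{\left(Z \right)} = Z^{3}$
$-2 + j{\left(0 \right)} \frac{-4 - 3}{0 + 8} = -2 + 0^{3} \frac{-4 - 3}{0 + 8} = -2 + 0 \left(- \frac{7}{8}\right) = -2 + 0 = -2$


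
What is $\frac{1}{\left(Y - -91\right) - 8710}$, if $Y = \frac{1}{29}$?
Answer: $- \frac{29}{249950} \approx -0.00011602$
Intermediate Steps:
$Y = \frac{1}{29} \approx 0.034483$
$\frac{1}{\left(Y - -91\right) - 8710} = \frac{1}{\left(\frac{1}{29} - -91\right) - 8710} = \frac{1}{\left(\frac{1}{29} + 91\right) - 8710} = \frac{1}{\frac{2640}{29} - 8710} = \frac{1}{- \frac{249950}{29}} = - \frac{29}{249950}$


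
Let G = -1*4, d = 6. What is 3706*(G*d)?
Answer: -88944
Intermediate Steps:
G = -4
3706*(G*d) = 3706*(-4*6) = 3706*(-24) = -88944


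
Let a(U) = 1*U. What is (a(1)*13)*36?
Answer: 468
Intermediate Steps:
a(U) = U
(a(1)*13)*36 = (1*13)*36 = 13*36 = 468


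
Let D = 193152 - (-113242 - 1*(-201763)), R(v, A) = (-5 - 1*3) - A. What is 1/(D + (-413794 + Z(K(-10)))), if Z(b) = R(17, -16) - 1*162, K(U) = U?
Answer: -1/309317 ≈ -3.2329e-6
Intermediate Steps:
R(v, A) = -8 - A (R(v, A) = (-5 - 3) - A = -8 - A)
Z(b) = -154 (Z(b) = (-8 - 1*(-16)) - 1*162 = (-8 + 16) - 162 = 8 - 162 = -154)
D = 104631 (D = 193152 - (-113242 + 201763) = 193152 - 1*88521 = 193152 - 88521 = 104631)
1/(D + (-413794 + Z(K(-10)))) = 1/(104631 + (-413794 - 154)) = 1/(104631 - 413948) = 1/(-309317) = -1/309317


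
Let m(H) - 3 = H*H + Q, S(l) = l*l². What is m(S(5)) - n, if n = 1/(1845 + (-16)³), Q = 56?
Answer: 35304685/2251 ≈ 15684.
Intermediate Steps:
S(l) = l³
m(H) = 59 + H² (m(H) = 3 + (H*H + 56) = 3 + (H² + 56) = 3 + (56 + H²) = 59 + H²)
n = -1/2251 (n = 1/(1845 - 4096) = 1/(-2251) = -1/2251 ≈ -0.00044425)
m(S(5)) - n = (59 + (5³)²) - 1*(-1/2251) = (59 + 125²) + 1/2251 = (59 + 15625) + 1/2251 = 15684 + 1/2251 = 35304685/2251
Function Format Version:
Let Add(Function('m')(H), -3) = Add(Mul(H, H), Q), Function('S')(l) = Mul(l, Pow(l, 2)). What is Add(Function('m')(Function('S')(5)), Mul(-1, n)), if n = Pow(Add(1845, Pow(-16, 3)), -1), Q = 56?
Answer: Rational(35304685, 2251) ≈ 15684.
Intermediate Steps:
Function('S')(l) = Pow(l, 3)
Function('m')(H) = Add(59, Pow(H, 2)) (Function('m')(H) = Add(3, Add(Mul(H, H), 56)) = Add(3, Add(Pow(H, 2), 56)) = Add(3, Add(56, Pow(H, 2))) = Add(59, Pow(H, 2)))
n = Rational(-1, 2251) (n = Pow(Add(1845, -4096), -1) = Pow(-2251, -1) = Rational(-1, 2251) ≈ -0.00044425)
Add(Function('m')(Function('S')(5)), Mul(-1, n)) = Add(Add(59, Pow(Pow(5, 3), 2)), Mul(-1, Rational(-1, 2251))) = Add(Add(59, Pow(125, 2)), Rational(1, 2251)) = Add(Add(59, 15625), Rational(1, 2251)) = Add(15684, Rational(1, 2251)) = Rational(35304685, 2251)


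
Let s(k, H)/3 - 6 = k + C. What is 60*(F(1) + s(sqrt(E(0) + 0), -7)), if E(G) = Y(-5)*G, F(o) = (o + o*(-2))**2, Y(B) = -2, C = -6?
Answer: 60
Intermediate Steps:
F(o) = o**2 (F(o) = (o - 2*o)**2 = (-o)**2 = o**2)
E(G) = -2*G
s(k, H) = 3*k (s(k, H) = 18 + 3*(k - 6) = 18 + 3*(-6 + k) = 18 + (-18 + 3*k) = 3*k)
60*(F(1) + s(sqrt(E(0) + 0), -7)) = 60*(1**2 + 3*sqrt(-2*0 + 0)) = 60*(1 + 3*sqrt(0 + 0)) = 60*(1 + 3*sqrt(0)) = 60*(1 + 3*0) = 60*(1 + 0) = 60*1 = 60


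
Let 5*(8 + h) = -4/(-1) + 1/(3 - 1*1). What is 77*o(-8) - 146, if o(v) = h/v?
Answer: -6213/80 ≈ -77.662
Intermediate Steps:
h = -71/10 (h = -8 + (-4/(-1) + 1/(3 - 1*1))/5 = -8 + (-4*(-1) + 1/(3 - 1))/5 = -8 + (4 + 1/2)/5 = -8 + (4 + 1*(½))/5 = -8 + (4 + ½)/5 = -8 + (⅕)*(9/2) = -8 + 9/10 = -71/10 ≈ -7.1000)
o(v) = -71/(10*v)
77*o(-8) - 146 = 77*(-71/10/(-8)) - 146 = 77*(-71/10*(-⅛)) - 146 = 77*(71/80) - 146 = 5467/80 - 146 = -6213/80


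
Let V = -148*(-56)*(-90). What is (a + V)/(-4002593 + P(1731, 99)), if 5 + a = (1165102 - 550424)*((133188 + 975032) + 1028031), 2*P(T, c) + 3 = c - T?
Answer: -2626211492506/8006821 ≈ -3.2800e+5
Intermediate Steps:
P(T, c) = -3/2 + c/2 - T/2 (P(T, c) = -3/2 + (c - T)/2 = -3/2 + (c/2 - T/2) = -3/2 + c/2 - T/2)
a = 1313106492173 (a = -5 + (1165102 - 550424)*((133188 + 975032) + 1028031) = -5 + 614678*(1108220 + 1028031) = -5 + 614678*2136251 = -5 + 1313106492178 = 1313106492173)
V = -745920 (V = 8288*(-90) = -745920)
(a + V)/(-4002593 + P(1731, 99)) = (1313106492173 - 745920)/(-4002593 + (-3/2 + (½)*99 - ½*1731)) = 1313105746253/(-4002593 + (-3/2 + 99/2 - 1731/2)) = 1313105746253/(-4002593 - 1635/2) = 1313105746253/(-8006821/2) = 1313105746253*(-2/8006821) = -2626211492506/8006821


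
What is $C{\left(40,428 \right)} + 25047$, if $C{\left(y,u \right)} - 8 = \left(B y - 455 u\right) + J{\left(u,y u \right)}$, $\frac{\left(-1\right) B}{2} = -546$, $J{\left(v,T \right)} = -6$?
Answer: $-126011$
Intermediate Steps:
$B = 1092$ ($B = \left(-2\right) \left(-546\right) = 1092$)
$C{\left(y,u \right)} = 2 - 455 u + 1092 y$ ($C{\left(y,u \right)} = 8 - \left(6 - 1092 y + 455 u\right) = 2 - 455 u + 1092 y$)
$C{\left(40,428 \right)} + 25047 = \left(2 - 194740 + 1092 \cdot 40\right) + 25047 = \left(2 - 194740 + 43680\right) + 25047 = -151058 + 25047 = -126011$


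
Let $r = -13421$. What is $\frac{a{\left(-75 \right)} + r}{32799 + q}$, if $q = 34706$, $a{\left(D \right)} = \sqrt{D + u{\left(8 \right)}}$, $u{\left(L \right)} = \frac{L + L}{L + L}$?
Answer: $- \frac{13421}{67505} + \frac{i \sqrt{74}}{67505} \approx -0.19881 + 0.00012743 i$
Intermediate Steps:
$u{\left(L \right)} = 1$ ($u{\left(L \right)} = \frac{2 L}{2 L} = 2 L \frac{1}{2 L} = 1$)
$a{\left(D \right)} = \sqrt{1 + D}$ ($a{\left(D \right)} = \sqrt{D + 1} = \sqrt{1 + D}$)
$\frac{a{\left(-75 \right)} + r}{32799 + q} = \frac{\sqrt{1 - 75} - 13421}{32799 + 34706} = \frac{\sqrt{-74} - 13421}{67505} = \left(i \sqrt{74} - 13421\right) \frac{1}{67505} = \left(-13421 + i \sqrt{74}\right) \frac{1}{67505} = - \frac{13421}{67505} + \frac{i \sqrt{74}}{67505}$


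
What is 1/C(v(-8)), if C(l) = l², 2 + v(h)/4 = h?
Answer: 1/1600 ≈ 0.00062500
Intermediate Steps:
v(h) = -8 + 4*h
1/C(v(-8)) = 1/((-8 + 4*(-8))²) = 1/((-8 - 32)²) = 1/((-40)²) = 1/1600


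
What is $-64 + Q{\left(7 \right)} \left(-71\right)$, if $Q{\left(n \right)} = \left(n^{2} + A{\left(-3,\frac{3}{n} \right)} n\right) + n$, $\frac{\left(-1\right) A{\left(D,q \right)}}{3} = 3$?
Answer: $433$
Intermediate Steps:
$A{\left(D,q \right)} = -9$ ($A{\left(D,q \right)} = \left(-3\right) 3 = -9$)
$Q{\left(n \right)} = n^{2} - 8 n$ ($Q{\left(n \right)} = \left(n^{2} - 9 n\right) + n = n^{2} - 8 n$)
$-64 + Q{\left(7 \right)} \left(-71\right) = -64 + 7 \left(-8 + 7\right) \left(-71\right) = -64 + 7 \left(-1\right) \left(-71\right) = -64 - -497 = -64 + 497 = 433$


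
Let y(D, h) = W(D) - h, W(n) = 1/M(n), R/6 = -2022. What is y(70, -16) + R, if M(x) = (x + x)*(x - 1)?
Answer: -117040559/9660 ≈ -12116.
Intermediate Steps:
M(x) = 2*x*(-1 + x) (M(x) = (2*x)*(-1 + x) = 2*x*(-1 + x))
R = -12132 (R = 6*(-2022) = -12132)
W(n) = 1/(2*n*(-1 + n))
y(D, h) = -h + 1/(2*D*(-1 + D)) (y(D, h) = 1/(2*D*(-1 + D)) - h = -h + 1/(2*D*(-1 + D)))
y(70, -16) + R = (½ - 1*70*(-16)*(-1 + 70))/(70*(-1 + 70)) - 12132 = (1/70)*(½ - 1*70*(-16)*69)/69 - 12132 = (1/70)*(1/69)*(½ + 77280) - 12132 = (1/70)*(1/69)*(154561/2) - 12132 = 154561/9660 - 12132 = -117040559/9660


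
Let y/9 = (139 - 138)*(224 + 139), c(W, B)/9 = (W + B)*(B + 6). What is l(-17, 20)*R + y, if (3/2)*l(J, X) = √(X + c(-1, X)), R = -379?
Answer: 3267 - 758*√4466/3 ≈ -13618.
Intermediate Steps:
c(W, B) = 9*(6 + B)*(B + W) (c(W, B) = 9*((W + B)*(B + 6)) = 9*((B + W)*(6 + B)) = 9*((6 + B)*(B + W)) = 9*(6 + B)*(B + W))
l(J, X) = 2*√(-54 + 9*X² + 46*X)/3 (l(J, X) = 2*√(X + (9*X² + 54*X + 54*(-1) + 9*X*(-1)))/3 = 2*√(X + (9*X² + 54*X - 54 - 9*X))/3 = 2*√(X + (-54 + 9*X² + 45*X))/3 = 2*√(-54 + 9*X² + 46*X)/3)
y = 3267 (y = 9*((139 - 138)*(224 + 139)) = 9*(1*363) = 9*363 = 3267)
l(-17, 20)*R + y = (2*√(-54 + 9*20² + 46*20)/3)*(-379) + 3267 = (2*√(-54 + 9*400 + 920)/3)*(-379) + 3267 = (2*√(-54 + 3600 + 920)/3)*(-379) + 3267 = (2*√4466/3)*(-379) + 3267 = -758*√4466/3 + 3267 = 3267 - 758*√4466/3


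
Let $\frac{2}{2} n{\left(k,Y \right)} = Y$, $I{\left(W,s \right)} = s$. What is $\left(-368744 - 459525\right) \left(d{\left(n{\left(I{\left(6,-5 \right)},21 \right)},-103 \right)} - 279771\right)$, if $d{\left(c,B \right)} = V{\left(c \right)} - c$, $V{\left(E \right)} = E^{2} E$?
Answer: $224072440839$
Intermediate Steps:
$V{\left(E \right)} = E^{3}$
$n{\left(k,Y \right)} = Y$
$d{\left(c,B \right)} = c^{3} - c$
$\left(-368744 - 459525\right) \left(d{\left(n{\left(I{\left(6,-5 \right)},21 \right)},-103 \right)} - 279771\right) = \left(-368744 - 459525\right) \left(\left(21^{3} - 21\right) - 279771\right) = - 828269 \left(\left(9261 - 21\right) - 279771\right) = - 828269 \left(9240 - 279771\right) = \left(-828269\right) \left(-270531\right) = 224072440839$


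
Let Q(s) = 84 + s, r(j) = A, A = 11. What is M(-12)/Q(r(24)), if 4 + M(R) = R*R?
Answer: 28/19 ≈ 1.4737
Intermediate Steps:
r(j) = 11
M(R) = -4 + R**2 (M(R) = -4 + R*R = -4 + R**2)
M(-12)/Q(r(24)) = (-4 + (-12)**2)/(84 + 11) = (-4 + 144)/95 = 140*(1/95) = 28/19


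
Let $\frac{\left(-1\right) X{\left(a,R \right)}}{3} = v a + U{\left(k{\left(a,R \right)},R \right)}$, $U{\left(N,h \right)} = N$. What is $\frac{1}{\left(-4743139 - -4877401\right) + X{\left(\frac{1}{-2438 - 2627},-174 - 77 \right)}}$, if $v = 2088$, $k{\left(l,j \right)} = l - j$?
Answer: $\frac{5065}{676229352} \approx 7.4901 \cdot 10^{-6}$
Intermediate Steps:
$X{\left(a,R \right)} = - 6267 a + 3 R$ ($X{\left(a,R \right)} = - 3 \left(2088 a - \left(R - a\right)\right) = - 3 \left(- R + 2089 a\right) = - 6267 a + 3 R$)
$\frac{1}{\left(-4743139 - -4877401\right) + X{\left(\frac{1}{-2438 - 2627},-174 - 77 \right)}} = \frac{1}{\left(-4743139 - -4877401\right) + \left(- \frac{6267}{-2438 - 2627} + 3 \left(-174 - 77\right)\right)} = \frac{1}{\left(-4743139 + 4877401\right) + \left(- \frac{6267}{-5065} + 3 \left(-174 - 77\right)\right)} = \frac{1}{134262 + \left(\left(-6267\right) \left(- \frac{1}{5065}\right) + 3 \left(-251\right)\right)} = \frac{1}{134262 + \left(\frac{6267}{5065} - 753\right)} = \frac{1}{134262 - \frac{3807678}{5065}} = \frac{1}{\frac{676229352}{5065}} = \frac{5065}{676229352}$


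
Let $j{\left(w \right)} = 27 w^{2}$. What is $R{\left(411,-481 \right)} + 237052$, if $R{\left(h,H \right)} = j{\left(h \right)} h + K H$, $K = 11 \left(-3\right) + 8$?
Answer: $1874765414$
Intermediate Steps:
$K = -25$ ($K = -33 + 8 = -25$)
$R{\left(h,H \right)} = - 25 H + 27 h^{3}$ ($R{\left(h,H \right)} = 27 h^{2} h - 25 H = 27 h^{3} - 25 H = - 25 H + 27 h^{3}$)
$R{\left(411,-481 \right)} + 237052 = \left(\left(-25\right) \left(-481\right) + 27 \cdot 411^{3}\right) + 237052 = \left(12025 + 27 \cdot 69426531\right) + 237052 = \left(12025 + 1874516337\right) + 237052 = 1874528362 + 237052 = 1874765414$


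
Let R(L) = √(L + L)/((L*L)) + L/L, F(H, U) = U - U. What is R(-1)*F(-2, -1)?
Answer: 0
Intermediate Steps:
F(H, U) = 0
R(L) = 1 + √2/L^(3/2) (R(L) = √(2*L)/(L²) + 1 = (√2*√L)/L² + 1 = √2/L^(3/2) + 1 = 1 + √2/L^(3/2))
R(-1)*F(-2, -1) = (1 + √2/(-1)^(3/2))*0 = (1 + √2*I)*0 = (1 + I*√2)*0 = 0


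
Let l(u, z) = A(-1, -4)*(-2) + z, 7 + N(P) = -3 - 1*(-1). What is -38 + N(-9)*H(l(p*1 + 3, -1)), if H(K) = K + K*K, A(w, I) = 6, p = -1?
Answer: -1442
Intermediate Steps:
N(P) = -9 (N(P) = -7 + (-3 - 1*(-1)) = -7 + (-3 + 1) = -7 - 2 = -9)
l(u, z) = -12 + z (l(u, z) = 6*(-2) + z = -12 + z)
H(K) = K + K²
-38 + N(-9)*H(l(p*1 + 3, -1)) = -38 - 9*(-12 - 1)*(1 + (-12 - 1)) = -38 - (-117)*(1 - 13) = -38 - (-117)*(-12) = -38 - 9*156 = -38 - 1404 = -1442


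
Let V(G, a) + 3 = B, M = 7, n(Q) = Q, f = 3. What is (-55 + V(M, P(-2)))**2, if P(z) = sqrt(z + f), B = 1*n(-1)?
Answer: 3481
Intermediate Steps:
B = -1 (B = 1*(-1) = -1)
P(z) = sqrt(3 + z) (P(z) = sqrt(z + 3) = sqrt(3 + z))
V(G, a) = -4 (V(G, a) = -3 - 1 = -4)
(-55 + V(M, P(-2)))**2 = (-55 - 4)**2 = (-59)**2 = 3481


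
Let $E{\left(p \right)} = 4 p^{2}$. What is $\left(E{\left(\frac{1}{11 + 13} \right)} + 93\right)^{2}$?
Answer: $\frac{179372449}{20736} \approx 8650.3$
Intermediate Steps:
$\left(E{\left(\frac{1}{11 + 13} \right)} + 93\right)^{2} = \left(4 \left(\frac{1}{11 + 13}\right)^{2} + 93\right)^{2} = \left(4 \left(\frac{1}{24}\right)^{2} + 93\right)^{2} = \left(\frac{4}{576} + 93\right)^{2} = \left(4 \cdot \frac{1}{576} + 93\right)^{2} = \left(\frac{1}{144} + 93\right)^{2} = \left(\frac{13393}{144}\right)^{2} = \frac{179372449}{20736}$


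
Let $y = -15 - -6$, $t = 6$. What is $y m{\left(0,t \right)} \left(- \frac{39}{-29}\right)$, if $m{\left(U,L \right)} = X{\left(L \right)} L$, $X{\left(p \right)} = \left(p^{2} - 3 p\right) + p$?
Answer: $- \frac{50544}{29} \approx -1742.9$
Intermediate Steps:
$X{\left(p \right)} = p^{2} - 2 p$
$m{\left(U,L \right)} = L^{2} \left(-2 + L\right)$ ($m{\left(U,L \right)} = L \left(-2 + L\right) L = L^{2} \left(-2 + L\right)$)
$y = -9$ ($y = -15 + 6 = -9$)
$y m{\left(0,t \right)} \left(- \frac{39}{-29}\right) = - 9 \cdot 6^{2} \left(-2 + 6\right) \left(- \frac{39}{-29}\right) = - 9 \cdot 36 \cdot 4 \left(\left(-39\right) \left(- \frac{1}{29}\right)\right) = \left(-9\right) 144 \cdot \frac{39}{29} = \left(-1296\right) \frac{39}{29} = - \frac{50544}{29}$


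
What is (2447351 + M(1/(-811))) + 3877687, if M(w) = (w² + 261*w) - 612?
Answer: 4159707581476/657721 ≈ 6.3244e+6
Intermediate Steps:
M(w) = -612 + w² + 261*w
(2447351 + M(1/(-811))) + 3877687 = (2447351 + (-612 + (1/(-811))² + 261/(-811))) + 3877687 = (2447351 + (-612 + (-1/811)² + 261*(-1/811))) + 3877687 = (2447351 + (-612 + 1/657721 - 261/811)) + 3877687 = (2447351 - 402736922/657721) + 3877687 = 1609271410149/657721 + 3877687 = 4159707581476/657721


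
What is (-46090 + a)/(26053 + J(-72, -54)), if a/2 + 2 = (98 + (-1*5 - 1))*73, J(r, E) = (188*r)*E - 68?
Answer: -32662/756929 ≈ -0.043151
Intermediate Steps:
J(r, E) = -68 + 188*E*r (J(r, E) = 188*E*r - 68 = -68 + 188*E*r)
a = 13428 (a = -4 + 2*((98 + (-1*5 - 1))*73) = -4 + 2*((98 + (-5 - 1))*73) = -4 + 2*((98 - 6)*73) = -4 + 2*(92*73) = -4 + 2*6716 = -4 + 13432 = 13428)
(-46090 + a)/(26053 + J(-72, -54)) = (-46090 + 13428)/(26053 + (-68 + 188*(-54)*(-72))) = -32662/(26053 + (-68 + 730944)) = -32662/(26053 + 730876) = -32662/756929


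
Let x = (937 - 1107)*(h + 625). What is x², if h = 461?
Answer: 34084544400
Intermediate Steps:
x = -184620 (x = (937 - 1107)*(461 + 625) = -170*1086 = -184620)
x² = (-184620)² = 34084544400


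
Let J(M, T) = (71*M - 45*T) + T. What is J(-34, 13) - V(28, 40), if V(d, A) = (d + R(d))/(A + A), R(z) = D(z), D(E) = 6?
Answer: -119457/40 ≈ -2986.4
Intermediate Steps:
J(M, T) = -44*T + 71*M (J(M, T) = (-45*T + 71*M) + T = -44*T + 71*M)
R(z) = 6
V(d, A) = (6 + d)/(2*A) (V(d, A) = (d + 6)/(A + A) = (6 + d)/((2*A)) = (6 + d)*(1/(2*A)) = (6 + d)/(2*A))
J(-34, 13) - V(28, 40) = (-44*13 + 71*(-34)) - (6 + 28)/(2*40) = (-572 - 2414) - 34/(2*40) = -2986 - 1*17/40 = -2986 - 17/40 = -119457/40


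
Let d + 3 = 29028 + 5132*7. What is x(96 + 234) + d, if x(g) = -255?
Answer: 64694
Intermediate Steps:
d = 64949 (d = -3 + (29028 + 5132*7) = -3 + (29028 + 35924) = -3 + 64952 = 64949)
x(96 + 234) + d = -255 + 64949 = 64694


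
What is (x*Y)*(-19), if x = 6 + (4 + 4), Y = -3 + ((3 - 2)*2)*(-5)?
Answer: 3458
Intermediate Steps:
Y = -13 (Y = -3 + (1*2)*(-5) = -3 + 2*(-5) = -3 - 10 = -13)
x = 14 (x = 6 + 8 = 14)
(x*Y)*(-19) = (14*(-13))*(-19) = -182*(-19) = 3458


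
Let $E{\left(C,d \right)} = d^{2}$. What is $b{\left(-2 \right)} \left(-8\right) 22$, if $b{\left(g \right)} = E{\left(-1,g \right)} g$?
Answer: $1408$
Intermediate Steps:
$b{\left(g \right)} = g^{3}$ ($b{\left(g \right)} = g^{2} g = g^{3}$)
$b{\left(-2 \right)} \left(-8\right) 22 = \left(-2\right)^{3} \left(-8\right) 22 = \left(-8\right) \left(-8\right) 22 = 64 \cdot 22 = 1408$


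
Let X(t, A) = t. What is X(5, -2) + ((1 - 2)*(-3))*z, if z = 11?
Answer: 38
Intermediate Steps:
X(5, -2) + ((1 - 2)*(-3))*z = 5 + ((1 - 2)*(-3))*11 = 5 - 1*(-3)*11 = 5 + 3*11 = 5 + 33 = 38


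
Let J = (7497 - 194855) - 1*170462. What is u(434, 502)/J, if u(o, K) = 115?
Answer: -23/71564 ≈ -0.00032139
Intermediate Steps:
J = -357820 (J = -187358 - 170462 = -357820)
u(434, 502)/J = 115/(-357820) = 115*(-1/357820) = -23/71564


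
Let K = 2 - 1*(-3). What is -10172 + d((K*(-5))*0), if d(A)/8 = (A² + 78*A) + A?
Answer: -10172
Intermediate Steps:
K = 5 (K = 2 + 3 = 5)
d(A) = 8*A² + 632*A (d(A) = 8*((A² + 78*A) + A) = 8*(A² + 79*A) = 8*A² + 632*A)
-10172 + d((K*(-5))*0) = -10172 + 8*((5*(-5))*0)*(79 + (5*(-5))*0) = -10172 + 8*(-25*0)*(79 - 25*0) = -10172 + 8*0*(79 + 0) = -10172 + 8*0*79 = -10172 + 0 = -10172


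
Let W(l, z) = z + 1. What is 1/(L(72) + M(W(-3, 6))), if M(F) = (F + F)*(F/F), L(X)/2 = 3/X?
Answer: 12/169 ≈ 0.071006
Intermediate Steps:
W(l, z) = 1 + z
L(X) = 6/X (L(X) = 2*(3/X) = 6/X)
M(F) = 2*F (M(F) = (2*F)*1 = 2*F)
1/(L(72) + M(W(-3, 6))) = 1/(6/72 + 2*(1 + 6)) = 1/(6*(1/72) + 2*7) = 1/(1/12 + 14) = 1/(169/12) = 12/169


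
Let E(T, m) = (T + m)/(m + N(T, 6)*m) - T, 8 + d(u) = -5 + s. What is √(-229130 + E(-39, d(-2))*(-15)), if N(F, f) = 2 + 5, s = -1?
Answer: 5*I*√7204085/28 ≈ 479.29*I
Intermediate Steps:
N(F, f) = 7
d(u) = -14 (d(u) = -8 + (-5 - 1) = -8 - 6 = -14)
E(T, m) = -T + (T + m)/(8*m) (E(T, m) = (T + m)/(m + 7*m) - T = (T + m)/((8*m)) - T = (T + m)*(1/(8*m)) - T = (T + m)/(8*m) - T = -T + (T + m)/(8*m))
√(-229130 + E(-39, d(-2))*(-15)) = √(-229130 + (⅛ - 1*(-39) + (⅛)*(-39)/(-14))*(-15)) = √(-229130 + (⅛ + 39 + (⅛)*(-39)*(-1/14))*(-15)) = √(-229130 + (⅛ + 39 + 39/112)*(-15)) = √(-229130 + (4421/112)*(-15)) = √(-229130 - 66315/112) = √(-25728875/112) = 5*I*√7204085/28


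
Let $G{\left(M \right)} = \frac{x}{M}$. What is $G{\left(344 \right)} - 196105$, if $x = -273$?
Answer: $- \frac{67460393}{344} \approx -1.9611 \cdot 10^{5}$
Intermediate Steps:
$G{\left(M \right)} = - \frac{273}{M}$
$G{\left(344 \right)} - 196105 = - \frac{273}{344} - 196105 = - \frac{67460393}{344}$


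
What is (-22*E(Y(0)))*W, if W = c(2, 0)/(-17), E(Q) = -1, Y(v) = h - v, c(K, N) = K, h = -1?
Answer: -44/17 ≈ -2.5882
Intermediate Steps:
Y(v) = -1 - v
W = -2/17 (W = 2/(-17) = 2*(-1/17) = -2/17 ≈ -0.11765)
(-22*E(Y(0)))*W = -22*(-1)*(-2/17) = 22*(-2/17) = -44/17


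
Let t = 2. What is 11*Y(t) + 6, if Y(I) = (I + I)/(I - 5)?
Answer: -26/3 ≈ -8.6667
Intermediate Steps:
Y(I) = 2*I/(-5 + I) (Y(I) = (2*I)/(-5 + I) = 2*I/(-5 + I))
11*Y(t) + 6 = 11*(2*2/(-5 + 2)) + 6 = 11*(2*2/(-3)) + 6 = 11*(2*2*(-1/3)) + 6 = 11*(-4/3) + 6 = -44/3 + 6 = -26/3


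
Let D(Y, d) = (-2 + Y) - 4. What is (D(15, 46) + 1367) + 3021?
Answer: 4397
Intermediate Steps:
D(Y, d) = -6 + Y
(D(15, 46) + 1367) + 3021 = ((-6 + 15) + 1367) + 3021 = (9 + 1367) + 3021 = 1376 + 3021 = 4397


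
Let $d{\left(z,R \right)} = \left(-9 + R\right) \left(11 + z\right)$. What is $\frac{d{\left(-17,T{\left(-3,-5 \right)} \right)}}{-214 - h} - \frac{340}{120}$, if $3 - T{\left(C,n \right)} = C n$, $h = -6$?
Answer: $- \frac{1073}{312} \approx -3.4391$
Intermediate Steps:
$T{\left(C,n \right)} = 3 - C n$
$\frac{d{\left(-17,T{\left(-3,-5 \right)} \right)}}{-214 - h} - \frac{340}{120} = \frac{-99 - -153 + 11 \left(3 - \left(-3\right) \left(-5\right)\right) + \left(3 - \left(-3\right) \left(-5\right)\right) \left(-17\right)}{-214 - -6} - \frac{340}{120} = \frac{-99 + 153 + 11 \left(3 - 15\right) + \left(3 - 15\right) \left(-17\right)}{-214 + 6} - \frac{17}{6} = \frac{-99 + 153 + 11 \left(-12\right) - -204}{-208} - \frac{17}{6} = \left(-99 + 153 - 132 + 204\right) \left(- \frac{1}{208}\right) - \frac{17}{6} = 126 \left(- \frac{1}{208}\right) - \frac{17}{6} = - \frac{63}{104} - \frac{17}{6} = - \frac{1073}{312}$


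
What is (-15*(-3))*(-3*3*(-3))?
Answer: 1215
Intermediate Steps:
(-15*(-3))*(-3*3*(-3)) = 45*(-9*(-3)) = 45*27 = 1215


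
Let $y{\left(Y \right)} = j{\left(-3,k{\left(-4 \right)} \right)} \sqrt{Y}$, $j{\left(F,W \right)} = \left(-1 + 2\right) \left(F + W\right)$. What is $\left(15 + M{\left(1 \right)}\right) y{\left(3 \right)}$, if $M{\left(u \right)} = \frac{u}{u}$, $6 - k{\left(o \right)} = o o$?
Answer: $- 208 \sqrt{3} \approx -360.27$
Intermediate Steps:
$k{\left(o \right)} = 6 - o^{2}$ ($k{\left(o \right)} = 6 - o o = 6 - o^{2}$)
$j{\left(F,W \right)} = F + W$ ($j{\left(F,W \right)} = 1 \left(F + W\right) = F + W$)
$M{\left(u \right)} = 1$
$y{\left(Y \right)} = - 13 \sqrt{Y}$ ($y{\left(Y \right)} = \left(-3 + \left(6 - \left(-4\right)^{2}\right)\right) \sqrt{Y} = \left(-3 + \left(6 - 16\right)\right) \sqrt{Y} = \left(-3 - 10\right) \sqrt{Y} = - 13 \sqrt{Y}$)
$\left(15 + M{\left(1 \right)}\right) y{\left(3 \right)} = \left(15 + 1\right) \left(- 13 \sqrt{3}\right) = 16 \left(- 13 \sqrt{3}\right) = - 208 \sqrt{3}$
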